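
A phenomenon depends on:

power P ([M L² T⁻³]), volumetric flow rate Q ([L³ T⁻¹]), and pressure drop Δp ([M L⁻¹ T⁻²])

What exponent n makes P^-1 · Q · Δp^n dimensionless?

Balance the M exponent: (1)·n from Δp, plus −(1) + (0) = -1 from the rest, must sum to zero.
n − 1 = 0, so n = 1.

1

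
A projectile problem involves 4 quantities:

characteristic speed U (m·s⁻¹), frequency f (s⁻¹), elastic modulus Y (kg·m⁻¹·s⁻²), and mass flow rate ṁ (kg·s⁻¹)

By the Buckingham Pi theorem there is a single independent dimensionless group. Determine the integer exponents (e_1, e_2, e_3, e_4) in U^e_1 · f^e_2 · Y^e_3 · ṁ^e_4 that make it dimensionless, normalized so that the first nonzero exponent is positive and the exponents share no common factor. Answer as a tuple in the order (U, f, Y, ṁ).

(1, -2, 1, -1)

M: e_1·(0) + e_2·(0) + e_3·(1) + e_4·(1) = 0
L: e_1·(1) + e_2·(0) + e_3·(-1) + e_4·(0) = 0
T: e_1·(-1) + e_2·(-1) + e_3·(-2) + e_4·(-1) = 0
Solving this homogeneous linear system for the smallest-integer solution (first nonzero entry positive) gives (1, -2, 1, -1).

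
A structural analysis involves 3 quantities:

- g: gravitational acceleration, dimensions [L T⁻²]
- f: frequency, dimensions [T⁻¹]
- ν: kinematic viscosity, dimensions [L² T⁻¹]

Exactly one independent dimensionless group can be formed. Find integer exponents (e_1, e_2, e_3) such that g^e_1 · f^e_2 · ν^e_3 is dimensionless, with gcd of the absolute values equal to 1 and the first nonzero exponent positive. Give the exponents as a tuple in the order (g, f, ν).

(2, -3, -1)

L: e_1·(1) + e_2·(0) + e_3·(2) = 0
T: e_1·(-2) + e_2·(-1) + e_3·(-1) = 0
Solving this homogeneous linear system for the smallest-integer solution (first nonzero entry positive) gives (2, -3, -1).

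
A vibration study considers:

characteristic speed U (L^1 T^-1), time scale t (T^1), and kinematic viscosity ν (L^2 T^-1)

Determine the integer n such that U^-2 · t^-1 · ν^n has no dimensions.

Balance the L exponent: (2)·n from ν, plus −2·(1) − (0) = -2 from the rest, must sum to zero.
2n − 2 = 0, so n = 1.

1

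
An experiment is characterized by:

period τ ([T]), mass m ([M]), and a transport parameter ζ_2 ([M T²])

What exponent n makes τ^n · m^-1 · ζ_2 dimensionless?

-2

Balance the T exponent: (1)·n from τ, plus −(0) + (2) = 2 from the rest, must sum to zero.
n + 2 = 0, so n = -2.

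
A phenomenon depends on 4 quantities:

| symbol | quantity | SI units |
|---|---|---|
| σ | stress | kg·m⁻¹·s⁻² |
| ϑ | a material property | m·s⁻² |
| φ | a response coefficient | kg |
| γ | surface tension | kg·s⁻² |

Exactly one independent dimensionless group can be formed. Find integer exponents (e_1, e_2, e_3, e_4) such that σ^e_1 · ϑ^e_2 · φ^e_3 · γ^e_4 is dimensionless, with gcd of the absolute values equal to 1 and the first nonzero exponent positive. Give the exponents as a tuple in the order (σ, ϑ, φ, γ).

(1, 1, 1, -2)

M: e_1·(1) + e_2·(0) + e_3·(1) + e_4·(1) = 0
L: e_1·(-1) + e_2·(1) + e_3·(0) + e_4·(0) = 0
T: e_1·(-2) + e_2·(-2) + e_3·(0) + e_4·(-2) = 0
Solving this homogeneous linear system for the smallest-integer solution (first nonzero entry positive) gives (1, 1, 1, -2).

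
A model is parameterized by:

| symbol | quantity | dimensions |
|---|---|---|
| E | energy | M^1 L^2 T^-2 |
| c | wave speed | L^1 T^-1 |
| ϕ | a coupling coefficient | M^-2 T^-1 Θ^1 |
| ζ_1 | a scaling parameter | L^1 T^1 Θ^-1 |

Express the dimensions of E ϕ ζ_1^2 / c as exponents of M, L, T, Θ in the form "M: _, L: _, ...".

Collect each base-dimension exponent across the product:
  M: (1) − (0) + (-2) + 2·(0) = -1
  L: (2) − (1) + (0) + 2·(1) = 3
  T: (-2) − (-1) + (-1) + 2·(1) = 0
  Θ: (0) − (0) + (1) + 2·(-1) = -1
So the dimensions are [M⁻¹ L³ Θ⁻¹].

M: -1, L: 3, T: 0, Θ: -1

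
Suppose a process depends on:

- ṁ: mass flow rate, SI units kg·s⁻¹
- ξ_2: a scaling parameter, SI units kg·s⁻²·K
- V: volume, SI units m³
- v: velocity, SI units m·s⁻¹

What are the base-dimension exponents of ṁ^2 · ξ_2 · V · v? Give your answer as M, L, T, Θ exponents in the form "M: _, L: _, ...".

M: 3, L: 4, T: -5, Θ: 1

Collect each base-dimension exponent across the product:
  M: 2·(1) + (1) + (0) + (0) = 3
  L: 2·(0) + (0) + (3) + (1) = 4
  T: 2·(-1) + (-2) + (0) + (-1) = -5
  Θ: 2·(0) + (1) + (0) + (0) = 1
So the dimensions are [M³ L⁴ T⁻⁵ Θ].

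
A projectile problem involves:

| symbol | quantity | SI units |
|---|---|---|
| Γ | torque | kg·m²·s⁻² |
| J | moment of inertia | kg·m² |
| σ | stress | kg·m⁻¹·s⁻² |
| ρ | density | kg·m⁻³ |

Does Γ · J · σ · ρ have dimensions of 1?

no

Sum the exponent of each base dimension across the product:
  M: [Γ]_M + [J]_M + [σ]_M + [ρ]_M = (1) + (1) + (1) + (1) = 4
  L: [Γ]_L + [J]_L + [σ]_L + [ρ]_L = (2) + (2) + (-1) + (-3) = 0
  T: [Γ]_T + [J]_T + [σ]_T + [ρ]_T = (-2) + (0) + (-2) + (0) = -4
Net dimensions [M⁴ T⁻⁴] ≠ [1] — not dimensionless.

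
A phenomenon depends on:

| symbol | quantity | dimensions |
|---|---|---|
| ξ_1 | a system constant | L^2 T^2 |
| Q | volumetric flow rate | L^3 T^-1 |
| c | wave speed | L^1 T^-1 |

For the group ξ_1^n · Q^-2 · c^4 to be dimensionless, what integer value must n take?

1

Balance the L exponent: (2)·n from ξ_1, plus −2·(3) + 4·(1) = -2 from the rest, must sum to zero.
2n − 2 = 0, so n = 1.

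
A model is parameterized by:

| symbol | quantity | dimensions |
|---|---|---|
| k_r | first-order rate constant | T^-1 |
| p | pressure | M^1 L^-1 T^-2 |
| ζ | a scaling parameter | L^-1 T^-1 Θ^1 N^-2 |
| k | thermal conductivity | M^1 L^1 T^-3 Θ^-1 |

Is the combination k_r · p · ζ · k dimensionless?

no

Sum the exponent of each base dimension across the product:
  M: [k_r]_M + [p]_M + [ζ]_M + [k]_M = (0) + (1) + (0) + (1) = 2
  L: [k_r]_L + [p]_L + [ζ]_L + [k]_L = (0) + (-1) + (-1) + (1) = -1
  T: [k_r]_T + [p]_T + [ζ]_T + [k]_T = (-1) + (-2) + (-1) + (-3) = -7
  Θ: [k_r]_Θ + [p]_Θ + [ζ]_Θ + [k]_Θ = (0) + (0) + (1) + (-1) = 0
  N: [k_r]_N + [p]_N + [ζ]_N + [k]_N = (0) + (0) + (-2) + (0) = -2
Net dimensions [M² L⁻¹ T⁻⁷ N⁻²] ≠ [1] — not dimensionless.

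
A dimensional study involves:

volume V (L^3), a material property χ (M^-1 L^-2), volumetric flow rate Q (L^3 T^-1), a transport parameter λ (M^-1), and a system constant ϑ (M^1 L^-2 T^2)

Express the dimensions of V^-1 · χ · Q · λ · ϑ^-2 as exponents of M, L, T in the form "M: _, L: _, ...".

M: -4, L: 2, T: -5

Collect each base-dimension exponent across the product:
  M: −(0) + (-1) + (0) + (-1) − 2·(1) = -4
  L: −(3) + (-2) + (3) + (0) − 2·(-2) = 2
  T: −(0) + (0) + (-1) + (0) − 2·(2) = -5
So the dimensions are [M⁻⁴ L² T⁻⁵].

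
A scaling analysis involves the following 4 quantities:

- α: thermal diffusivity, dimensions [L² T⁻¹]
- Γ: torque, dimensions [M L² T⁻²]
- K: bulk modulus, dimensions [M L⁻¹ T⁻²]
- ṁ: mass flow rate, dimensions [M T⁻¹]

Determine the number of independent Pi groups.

1

There are 4 variables and 3 base dimensions (M, L, T).
The dimension matrix has rank 3.
Independent dimensionless groups: 4 − 3 = 1.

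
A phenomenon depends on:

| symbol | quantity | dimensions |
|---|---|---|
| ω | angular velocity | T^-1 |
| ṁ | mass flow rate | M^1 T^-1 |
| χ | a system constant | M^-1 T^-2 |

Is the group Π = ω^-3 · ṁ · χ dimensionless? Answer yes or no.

Sum the exponent of each base dimension across the product:
  M: −3·[ω]_M + [ṁ]_M + [χ]_M = −3·(0) + (1) + (-1) = 0
  L: −3·[ω]_L + [ṁ]_L + [χ]_L = −3·(0) + (0) + (0) = 0
  T: −3·[ω]_T + [ṁ]_T + [χ]_T = −3·(-1) + (-1) + (-2) = 0
All base exponents vanish — dimensionless.

yes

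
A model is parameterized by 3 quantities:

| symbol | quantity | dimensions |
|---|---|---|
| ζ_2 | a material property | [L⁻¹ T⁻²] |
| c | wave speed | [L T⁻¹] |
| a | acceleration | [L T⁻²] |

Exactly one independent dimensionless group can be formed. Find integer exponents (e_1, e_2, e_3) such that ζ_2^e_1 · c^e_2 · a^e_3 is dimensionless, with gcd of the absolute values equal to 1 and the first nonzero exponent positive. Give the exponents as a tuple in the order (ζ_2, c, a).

(1, 4, -3)

L: e_1·(-1) + e_2·(1) + e_3·(1) = 0
T: e_1·(-2) + e_2·(-1) + e_3·(-2) = 0
Solving this homogeneous linear system for the smallest-integer solution (first nonzero entry positive) gives (1, 4, -3).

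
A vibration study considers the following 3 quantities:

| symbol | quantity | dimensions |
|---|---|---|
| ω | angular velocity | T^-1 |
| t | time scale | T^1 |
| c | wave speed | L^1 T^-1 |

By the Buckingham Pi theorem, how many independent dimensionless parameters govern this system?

There are 3 variables and 2 base dimensions (L, T).
The dimension matrix has rank 2.
Independent dimensionless groups: 3 − 2 = 1.

1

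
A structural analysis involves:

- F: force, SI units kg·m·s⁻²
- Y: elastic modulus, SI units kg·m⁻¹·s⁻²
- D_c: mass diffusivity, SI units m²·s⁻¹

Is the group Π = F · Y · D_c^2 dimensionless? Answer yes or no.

no

Sum the exponent of each base dimension across the product:
  M: [F]_M + [Y]_M + 2·[D_c]_M = (1) + (1) + 2·(0) = 2
  L: [F]_L + [Y]_L + 2·[D_c]_L = (1) + (-1) + 2·(2) = 4
  T: [F]_T + [Y]_T + 2·[D_c]_T = (-2) + (-2) + 2·(-1) = -6
Net dimensions [M² L⁴ T⁻⁶] ≠ [1] — not dimensionless.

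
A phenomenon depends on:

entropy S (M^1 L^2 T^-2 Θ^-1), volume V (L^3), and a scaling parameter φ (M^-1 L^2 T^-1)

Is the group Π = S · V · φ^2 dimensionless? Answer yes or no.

no

Sum the exponent of each base dimension across the product:
  M: [S]_M + [V]_M + 2·[φ]_M = (1) + (0) + 2·(-1) = -1
  L: [S]_L + [V]_L + 2·[φ]_L = (2) + (3) + 2·(2) = 9
  T: [S]_T + [V]_T + 2·[φ]_T = (-2) + (0) + 2·(-1) = -4
  Θ: [S]_Θ + [V]_Θ + 2·[φ]_Θ = (-1) + (0) + 2·(0) = -1
Net dimensions [M⁻¹ L⁹ T⁻⁴ Θ⁻¹] ≠ [1] — not dimensionless.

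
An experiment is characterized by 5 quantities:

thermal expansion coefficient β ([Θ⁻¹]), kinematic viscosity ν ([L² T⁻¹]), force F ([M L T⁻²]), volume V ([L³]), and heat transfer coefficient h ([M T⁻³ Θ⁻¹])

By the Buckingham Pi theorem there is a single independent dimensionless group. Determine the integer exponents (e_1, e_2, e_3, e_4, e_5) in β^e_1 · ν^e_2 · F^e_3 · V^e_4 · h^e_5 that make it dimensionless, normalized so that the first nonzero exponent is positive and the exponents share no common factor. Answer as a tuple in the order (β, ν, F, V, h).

(1, 1, 1, -1, -1)

M: e_1·(0) + e_2·(0) + e_3·(1) + e_4·(0) + e_5·(1) = 0
L: e_1·(0) + e_2·(2) + e_3·(1) + e_4·(3) + e_5·(0) = 0
T: e_1·(0) + e_2·(-1) + e_3·(-2) + e_4·(0) + e_5·(-3) = 0
Θ: e_1·(-1) + e_2·(0) + e_3·(0) + e_4·(0) + e_5·(-1) = 0
Solving this homogeneous linear system for the smallest-integer solution (first nonzero entry positive) gives (1, 1, 1, -1, -1).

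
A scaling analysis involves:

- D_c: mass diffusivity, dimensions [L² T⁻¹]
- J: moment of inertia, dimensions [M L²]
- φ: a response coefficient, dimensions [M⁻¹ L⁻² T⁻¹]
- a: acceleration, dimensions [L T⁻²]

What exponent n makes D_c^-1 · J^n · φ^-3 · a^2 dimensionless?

Balance the M exponent: (1)·n from J, plus −(0) − 3·(-1) + 2·(0) = 3 from the rest, must sum to zero.
n + 3 = 0, so n = -3.

-3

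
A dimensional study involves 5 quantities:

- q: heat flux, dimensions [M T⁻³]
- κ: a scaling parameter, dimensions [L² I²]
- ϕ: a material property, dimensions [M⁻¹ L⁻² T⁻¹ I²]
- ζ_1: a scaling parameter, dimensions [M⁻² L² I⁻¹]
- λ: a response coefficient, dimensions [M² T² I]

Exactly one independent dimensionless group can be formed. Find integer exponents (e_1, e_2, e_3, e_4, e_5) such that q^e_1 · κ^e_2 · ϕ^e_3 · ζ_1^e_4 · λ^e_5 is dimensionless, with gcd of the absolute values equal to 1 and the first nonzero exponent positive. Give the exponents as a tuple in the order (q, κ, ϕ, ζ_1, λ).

M: e_1·(1) + e_2·(0) + e_3·(-1) + e_4·(-2) + e_5·(2) = 0
L: e_1·(0) + e_2·(2) + e_3·(-2) + e_4·(2) + e_5·(0) = 0
T: e_1·(-3) + e_2·(0) + e_3·(-1) + e_4·(0) + e_5·(2) = 0
I: e_1·(0) + e_2·(2) + e_3·(2) + e_4·(-1) + e_5·(1) = 0
Solving this homogeneous linear system for the smallest-integer solution (first nonzero entry positive) gives (1, -1, 1, 2, 2).

(1, -1, 1, 2, 2)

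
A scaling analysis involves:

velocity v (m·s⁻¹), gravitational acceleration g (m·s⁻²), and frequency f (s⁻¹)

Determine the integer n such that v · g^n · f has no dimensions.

Balance the L exponent: (1)·n from g, plus (1) + (0) = 1 from the rest, must sum to zero.
n + 1 = 0, so n = -1.

-1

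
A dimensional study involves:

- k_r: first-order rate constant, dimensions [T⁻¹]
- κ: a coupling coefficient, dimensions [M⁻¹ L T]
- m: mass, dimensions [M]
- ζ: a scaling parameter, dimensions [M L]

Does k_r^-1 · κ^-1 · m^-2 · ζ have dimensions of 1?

Sum the exponent of each base dimension across the product:
  M: −[k_r]_M − [κ]_M − 2·[m]_M + [ζ]_M = −(0) − (-1) − 2·(1) + (1) = 0
  L: −[k_r]_L − [κ]_L − 2·[m]_L + [ζ]_L = −(0) − (1) − 2·(0) + (1) = 0
  T: −[k_r]_T − [κ]_T − 2·[m]_T + [ζ]_T = −(-1) − (1) − 2·(0) + (0) = 0
All base exponents vanish — dimensionless.

yes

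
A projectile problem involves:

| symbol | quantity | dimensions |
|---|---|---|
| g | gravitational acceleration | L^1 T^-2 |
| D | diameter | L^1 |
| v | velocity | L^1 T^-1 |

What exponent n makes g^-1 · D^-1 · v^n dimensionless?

2

Balance the L exponent: (1)·n from v, plus −(1) − (1) = -2 from the rest, must sum to zero.
n − 2 = 0, so n = 2.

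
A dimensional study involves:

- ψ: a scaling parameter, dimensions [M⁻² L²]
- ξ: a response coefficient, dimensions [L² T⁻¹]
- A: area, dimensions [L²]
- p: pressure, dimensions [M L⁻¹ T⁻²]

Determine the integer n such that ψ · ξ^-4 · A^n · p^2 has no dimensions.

Balance the L exponent: (2)·n from A, plus (2) − 4·(2) + 2·(-1) = -8 from the rest, must sum to zero.
2n − 8 = 0, so n = 4.

4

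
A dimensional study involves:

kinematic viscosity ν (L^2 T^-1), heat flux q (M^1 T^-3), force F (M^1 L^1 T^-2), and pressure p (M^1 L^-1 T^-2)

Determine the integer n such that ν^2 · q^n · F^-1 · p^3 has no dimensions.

Balance the M exponent: (1)·n from q, plus 2·(0) − (1) + 3·(1) = 2 from the rest, must sum to zero.
n + 2 = 0, so n = -2.

-2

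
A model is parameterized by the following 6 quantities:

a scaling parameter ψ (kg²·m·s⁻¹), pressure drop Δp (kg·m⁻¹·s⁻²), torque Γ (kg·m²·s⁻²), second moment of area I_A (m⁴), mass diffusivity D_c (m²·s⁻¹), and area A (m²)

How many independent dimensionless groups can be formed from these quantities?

There are 6 variables and 3 base dimensions (M, L, T).
The dimension matrix has rank 3.
Independent dimensionless groups: 6 − 3 = 3.

3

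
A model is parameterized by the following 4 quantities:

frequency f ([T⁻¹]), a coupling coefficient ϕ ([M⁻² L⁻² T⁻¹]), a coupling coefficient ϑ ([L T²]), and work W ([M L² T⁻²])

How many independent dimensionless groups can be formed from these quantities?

1

There are 4 variables and 3 base dimensions (M, L, T).
The dimension matrix has rank 3.
Independent dimensionless groups: 4 − 3 = 1.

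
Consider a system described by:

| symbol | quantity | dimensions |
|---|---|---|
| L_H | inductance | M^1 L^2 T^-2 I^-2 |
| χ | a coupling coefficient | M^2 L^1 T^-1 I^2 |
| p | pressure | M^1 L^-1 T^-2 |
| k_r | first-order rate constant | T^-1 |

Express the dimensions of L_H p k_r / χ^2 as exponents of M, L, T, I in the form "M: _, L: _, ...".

Collect each base-dimension exponent across the product:
  M: (1) − 2·(2) + (1) + (0) = -2
  L: (2) − 2·(1) + (-1) + (0) = -1
  T: (-2) − 2·(-1) + (-2) + (-1) = -3
  I: (-2) − 2·(2) + (0) + (0) = -6
So the dimensions are [M⁻² L⁻¹ T⁻³ I⁻⁶].

M: -2, L: -1, T: -3, I: -6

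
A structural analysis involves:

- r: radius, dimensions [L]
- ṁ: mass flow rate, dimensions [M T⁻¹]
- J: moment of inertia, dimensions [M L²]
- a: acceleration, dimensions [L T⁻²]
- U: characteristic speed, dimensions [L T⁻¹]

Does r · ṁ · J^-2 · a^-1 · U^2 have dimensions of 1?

Sum the exponent of each base dimension across the product:
  M: [r]_M + [ṁ]_M − 2·[J]_M − [a]_M + 2·[U]_M = (0) + (1) − 2·(1) − (0) + 2·(0) = -1
  L: [r]_L + [ṁ]_L − 2·[J]_L − [a]_L + 2·[U]_L = (1) + (0) − 2·(2) − (1) + 2·(1) = -2
  T: [r]_T + [ṁ]_T − 2·[J]_T − [a]_T + 2·[U]_T = (0) + (-1) − 2·(0) − (-2) + 2·(-1) = -1
Net dimensions [M⁻¹ L⁻² T⁻¹] ≠ [1] — not dimensionless.

no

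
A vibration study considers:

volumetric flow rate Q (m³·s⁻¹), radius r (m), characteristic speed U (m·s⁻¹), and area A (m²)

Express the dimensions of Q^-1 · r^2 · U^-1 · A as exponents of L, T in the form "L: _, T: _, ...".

L: 0, T: 2

Collect each base-dimension exponent across the product:
  L: −(3) + 2·(1) − (1) + (2) = 0
  T: −(-1) + 2·(0) − (-1) + (0) = 2
So the dimensions are [T²].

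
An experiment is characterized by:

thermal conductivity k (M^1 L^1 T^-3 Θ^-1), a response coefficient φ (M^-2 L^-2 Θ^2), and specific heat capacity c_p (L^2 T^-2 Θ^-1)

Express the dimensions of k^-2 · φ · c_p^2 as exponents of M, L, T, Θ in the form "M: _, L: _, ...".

M: -4, L: 0, T: 2, Θ: 2

Collect each base-dimension exponent across the product:
  M: −2·(1) + (-2) + 2·(0) = -4
  L: −2·(1) + (-2) + 2·(2) = 0
  T: −2·(-3) + (0) + 2·(-2) = 2
  Θ: −2·(-1) + (2) + 2·(-1) = 2
So the dimensions are [M⁻⁴ T² Θ²].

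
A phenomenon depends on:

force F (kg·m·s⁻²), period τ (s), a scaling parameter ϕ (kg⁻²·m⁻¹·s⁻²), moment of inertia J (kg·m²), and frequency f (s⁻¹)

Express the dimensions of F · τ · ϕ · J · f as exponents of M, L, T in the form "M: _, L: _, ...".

Collect each base-dimension exponent across the product:
  M: (1) + (0) + (-2) + (1) + (0) = 0
  L: (1) + (0) + (-1) + (2) + (0) = 2
  T: (-2) + (1) + (-2) + (0) + (-1) = -4
So the dimensions are [L² T⁻⁴].

M: 0, L: 2, T: -4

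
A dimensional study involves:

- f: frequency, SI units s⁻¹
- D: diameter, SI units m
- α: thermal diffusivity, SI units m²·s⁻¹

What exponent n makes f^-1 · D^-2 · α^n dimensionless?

1

Balance the L exponent: (2)·n from α, plus −(0) − 2·(1) = -2 from the rest, must sum to zero.
2n − 2 = 0, so n = 1.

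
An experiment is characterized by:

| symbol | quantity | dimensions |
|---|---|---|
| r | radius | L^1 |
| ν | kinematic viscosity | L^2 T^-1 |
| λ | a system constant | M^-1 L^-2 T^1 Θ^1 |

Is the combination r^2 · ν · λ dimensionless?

Sum the exponent of each base dimension across the product:
  M: 2·[r]_M + [ν]_M + [λ]_M = 2·(0) + (0) + (-1) = -1
  L: 2·[r]_L + [ν]_L + [λ]_L = 2·(1) + (2) + (-2) = 2
  T: 2·[r]_T + [ν]_T + [λ]_T = 2·(0) + (-1) + (1) = 0
  Θ: 2·[r]_Θ + [ν]_Θ + [λ]_Θ = 2·(0) + (0) + (1) = 1
Net dimensions [M⁻¹ L² Θ] ≠ [1] — not dimensionless.

no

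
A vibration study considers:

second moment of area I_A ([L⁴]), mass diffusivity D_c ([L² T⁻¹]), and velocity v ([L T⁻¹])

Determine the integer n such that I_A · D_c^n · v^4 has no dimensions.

-4

Balance the L exponent: (2)·n from D_c, plus (4) + 4·(1) = 8 from the rest, must sum to zero.
2n + 8 = 0, so n = -4.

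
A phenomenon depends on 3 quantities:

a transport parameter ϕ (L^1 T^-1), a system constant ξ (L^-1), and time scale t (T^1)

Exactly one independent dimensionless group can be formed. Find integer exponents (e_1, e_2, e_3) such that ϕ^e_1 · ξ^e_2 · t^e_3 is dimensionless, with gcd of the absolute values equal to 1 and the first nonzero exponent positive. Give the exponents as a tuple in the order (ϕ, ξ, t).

L: e_1·(1) + e_2·(-1) + e_3·(0) = 0
T: e_1·(-1) + e_2·(0) + e_3·(1) = 0
Solving this homogeneous linear system for the smallest-integer solution (first nonzero entry positive) gives (1, 1, 1).

(1, 1, 1)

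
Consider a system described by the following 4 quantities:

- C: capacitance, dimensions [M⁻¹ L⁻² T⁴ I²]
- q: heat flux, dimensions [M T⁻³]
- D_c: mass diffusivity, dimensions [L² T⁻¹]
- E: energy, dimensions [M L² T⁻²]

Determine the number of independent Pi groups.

0

There are 4 variables and 4 base dimensions (M, L, T, I).
The dimension matrix has rank 4.
Independent dimensionless groups: 4 − 4 = 0.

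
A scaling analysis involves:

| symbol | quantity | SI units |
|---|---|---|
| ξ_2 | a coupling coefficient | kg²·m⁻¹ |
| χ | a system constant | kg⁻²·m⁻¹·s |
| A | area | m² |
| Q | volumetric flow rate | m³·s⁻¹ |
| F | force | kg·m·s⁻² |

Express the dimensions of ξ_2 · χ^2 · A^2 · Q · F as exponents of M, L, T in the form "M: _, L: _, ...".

Collect each base-dimension exponent across the product:
  M: (2) + 2·(-2) + 2·(0) + (0) + (1) = -1
  L: (-1) + 2·(-1) + 2·(2) + (3) + (1) = 5
  T: (0) + 2·(1) + 2·(0) + (-1) + (-2) = -1
So the dimensions are [M⁻¹ L⁵ T⁻¹].

M: -1, L: 5, T: -1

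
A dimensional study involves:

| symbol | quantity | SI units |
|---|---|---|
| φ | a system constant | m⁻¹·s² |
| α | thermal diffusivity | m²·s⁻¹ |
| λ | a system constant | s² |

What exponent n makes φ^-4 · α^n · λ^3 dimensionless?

Balance the L exponent: (2)·n from α, plus −4·(-1) + 3·(0) = 4 from the rest, must sum to zero.
2n + 4 = 0, so n = -2.

-2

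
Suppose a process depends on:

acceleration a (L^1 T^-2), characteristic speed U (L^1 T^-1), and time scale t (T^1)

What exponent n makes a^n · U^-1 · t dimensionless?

Balance the L exponent: (1)·n from a, plus −(1) + (0) = -1 from the rest, must sum to zero.
n − 1 = 0, so n = 1.

1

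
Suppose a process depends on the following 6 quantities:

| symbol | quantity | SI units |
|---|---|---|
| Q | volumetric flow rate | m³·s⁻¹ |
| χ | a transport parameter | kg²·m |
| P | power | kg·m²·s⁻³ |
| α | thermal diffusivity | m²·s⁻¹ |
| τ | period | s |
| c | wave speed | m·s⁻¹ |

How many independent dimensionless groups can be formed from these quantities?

There are 6 variables and 3 base dimensions (M, L, T).
The dimension matrix has rank 3.
Independent dimensionless groups: 6 − 3 = 3.

3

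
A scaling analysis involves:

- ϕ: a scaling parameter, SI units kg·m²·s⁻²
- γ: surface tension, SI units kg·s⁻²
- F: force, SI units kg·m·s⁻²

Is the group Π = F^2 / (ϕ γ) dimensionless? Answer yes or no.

Sum the exponent of each base dimension across the product:
  M: −[ϕ]_M − [γ]_M + 2·[F]_M = −(1) − (1) + 2·(1) = 0
  L: −[ϕ]_L − [γ]_L + 2·[F]_L = −(2) − (0) + 2·(1) = 0
  T: −[ϕ]_T − [γ]_T + 2·[F]_T = −(-2) − (-2) + 2·(-2) = 0
All base exponents vanish — dimensionless.

yes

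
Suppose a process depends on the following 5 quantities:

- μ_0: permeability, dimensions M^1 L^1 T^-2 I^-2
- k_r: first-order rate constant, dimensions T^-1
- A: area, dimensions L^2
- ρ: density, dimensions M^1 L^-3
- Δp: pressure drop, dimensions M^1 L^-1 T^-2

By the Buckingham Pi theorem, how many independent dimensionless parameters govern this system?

There are 5 variables and 4 base dimensions (M, L, T, I).
The dimension matrix has rank 4.
Independent dimensionless groups: 5 − 4 = 1.

1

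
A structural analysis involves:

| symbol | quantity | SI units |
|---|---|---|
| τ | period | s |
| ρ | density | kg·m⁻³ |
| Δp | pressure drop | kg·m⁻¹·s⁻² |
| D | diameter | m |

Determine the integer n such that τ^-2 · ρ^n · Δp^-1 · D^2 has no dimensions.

1

Balance the M exponent: (1)·n from ρ, plus −2·(0) − (1) + 2·(0) = -1 from the rest, must sum to zero.
n − 1 = 0, so n = 1.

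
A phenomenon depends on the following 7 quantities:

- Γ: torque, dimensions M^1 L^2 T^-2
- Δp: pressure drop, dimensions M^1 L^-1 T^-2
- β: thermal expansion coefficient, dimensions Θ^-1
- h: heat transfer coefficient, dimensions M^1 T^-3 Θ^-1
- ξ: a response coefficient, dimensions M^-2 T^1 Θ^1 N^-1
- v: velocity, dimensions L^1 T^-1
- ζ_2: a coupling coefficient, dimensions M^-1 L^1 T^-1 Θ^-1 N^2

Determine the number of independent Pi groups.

2

There are 7 variables and 5 base dimensions (M, L, T, Θ, N).
The dimension matrix has rank 5.
Independent dimensionless groups: 7 − 5 = 2.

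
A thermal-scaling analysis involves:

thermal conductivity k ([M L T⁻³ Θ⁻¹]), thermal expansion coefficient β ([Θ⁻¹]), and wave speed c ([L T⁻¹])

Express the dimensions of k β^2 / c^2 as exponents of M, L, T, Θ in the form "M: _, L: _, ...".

M: 1, L: -1, T: -1, Θ: -3

Collect each base-dimension exponent across the product:
  M: (1) + 2·(0) − 2·(0) = 1
  L: (1) + 2·(0) − 2·(1) = -1
  T: (-3) + 2·(0) − 2·(-1) = -1
  Θ: (-1) + 2·(-1) − 2·(0) = -3
So the dimensions are [M L⁻¹ T⁻¹ Θ⁻³].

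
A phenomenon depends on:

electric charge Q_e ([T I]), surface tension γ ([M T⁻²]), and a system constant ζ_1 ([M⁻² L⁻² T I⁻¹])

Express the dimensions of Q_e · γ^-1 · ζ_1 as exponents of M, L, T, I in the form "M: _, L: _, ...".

M: -3, L: -2, T: 4, I: 0

Collect each base-dimension exponent across the product:
  M: (0) − (1) + (-2) = -3
  L: (0) − (0) + (-2) = -2
  T: (1) − (-2) + (1) = 4
  I: (1) − (0) + (-1) = 0
So the dimensions are [M⁻³ L⁻² T⁴].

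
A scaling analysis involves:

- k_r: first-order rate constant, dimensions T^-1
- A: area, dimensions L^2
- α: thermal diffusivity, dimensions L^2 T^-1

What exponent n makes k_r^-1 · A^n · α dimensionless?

Balance the L exponent: (2)·n from A, plus −(0) + (2) = 2 from the rest, must sum to zero.
2n + 2 = 0, so n = -1.

-1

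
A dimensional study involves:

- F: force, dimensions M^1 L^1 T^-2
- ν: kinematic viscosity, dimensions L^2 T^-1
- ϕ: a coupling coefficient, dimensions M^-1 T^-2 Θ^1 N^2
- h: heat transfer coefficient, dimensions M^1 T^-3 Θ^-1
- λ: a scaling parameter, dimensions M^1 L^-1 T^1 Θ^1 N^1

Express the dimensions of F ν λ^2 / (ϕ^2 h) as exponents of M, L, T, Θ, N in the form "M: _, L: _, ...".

M: 4, L: 1, T: 6, Θ: 1, N: -2

Collect each base-dimension exponent across the product:
  M: (1) + (0) − 2·(-1) − (1) + 2·(1) = 4
  L: (1) + (2) − 2·(0) − (0) + 2·(-1) = 1
  T: (-2) + (-1) − 2·(-2) − (-3) + 2·(1) = 6
  Θ: (0) + (0) − 2·(1) − (-1) + 2·(1) = 1
  N: (0) + (0) − 2·(2) − (0) + 2·(1) = -2
So the dimensions are [M⁴ L T⁶ Θ N⁻²].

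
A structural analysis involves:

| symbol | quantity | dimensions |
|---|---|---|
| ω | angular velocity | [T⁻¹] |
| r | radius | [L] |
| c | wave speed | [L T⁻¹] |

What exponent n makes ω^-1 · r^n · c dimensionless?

Balance the L exponent: (1)·n from r, plus −(0) + (1) = 1 from the rest, must sum to zero.
n + 1 = 0, so n = -1.

-1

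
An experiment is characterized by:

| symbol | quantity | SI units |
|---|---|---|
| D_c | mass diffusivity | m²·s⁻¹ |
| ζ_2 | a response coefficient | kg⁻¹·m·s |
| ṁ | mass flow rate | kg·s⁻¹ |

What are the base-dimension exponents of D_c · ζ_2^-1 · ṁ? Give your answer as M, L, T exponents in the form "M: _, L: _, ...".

M: 2, L: 1, T: -3

Collect each base-dimension exponent across the product:
  M: (0) − (-1) + (1) = 2
  L: (2) − (1) + (0) = 1
  T: (-1) − (1) + (-1) = -3
So the dimensions are [M² L T⁻³].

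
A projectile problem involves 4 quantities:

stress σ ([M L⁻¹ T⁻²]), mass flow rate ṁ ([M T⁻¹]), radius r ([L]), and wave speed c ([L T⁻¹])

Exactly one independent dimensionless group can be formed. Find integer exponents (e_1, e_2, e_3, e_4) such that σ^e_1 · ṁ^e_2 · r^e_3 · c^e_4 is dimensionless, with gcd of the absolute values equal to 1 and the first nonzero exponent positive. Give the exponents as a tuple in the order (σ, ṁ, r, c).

(1, -1, 2, -1)

M: e_1·(1) + e_2·(1) + e_3·(0) + e_4·(0) = 0
L: e_1·(-1) + e_2·(0) + e_3·(1) + e_4·(1) = 0
T: e_1·(-2) + e_2·(-1) + e_3·(0) + e_4·(-1) = 0
Solving this homogeneous linear system for the smallest-integer solution (first nonzero entry positive) gives (1, -1, 2, -1).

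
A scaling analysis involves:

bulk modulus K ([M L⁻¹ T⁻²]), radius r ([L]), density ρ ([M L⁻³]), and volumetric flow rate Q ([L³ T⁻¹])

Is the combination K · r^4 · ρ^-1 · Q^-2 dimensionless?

yes

Sum the exponent of each base dimension across the product:
  M: [K]_M + 4·[r]_M − [ρ]_M − 2·[Q]_M = (1) + 4·(0) − (1) − 2·(0) = 0
  L: [K]_L + 4·[r]_L − [ρ]_L − 2·[Q]_L = (-1) + 4·(1) − (-3) − 2·(3) = 0
  T: [K]_T + 4·[r]_T − [ρ]_T − 2·[Q]_T = (-2) + 4·(0) − (0) − 2·(-1) = 0
All base exponents vanish — dimensionless.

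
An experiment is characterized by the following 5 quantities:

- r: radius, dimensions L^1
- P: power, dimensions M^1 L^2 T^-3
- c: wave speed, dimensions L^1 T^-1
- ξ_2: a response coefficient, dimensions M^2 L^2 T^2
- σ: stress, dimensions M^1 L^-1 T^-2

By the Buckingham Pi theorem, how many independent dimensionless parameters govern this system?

There are 5 variables and 3 base dimensions (M, L, T).
The dimension matrix has rank 3.
Independent dimensionless groups: 5 − 3 = 2.

2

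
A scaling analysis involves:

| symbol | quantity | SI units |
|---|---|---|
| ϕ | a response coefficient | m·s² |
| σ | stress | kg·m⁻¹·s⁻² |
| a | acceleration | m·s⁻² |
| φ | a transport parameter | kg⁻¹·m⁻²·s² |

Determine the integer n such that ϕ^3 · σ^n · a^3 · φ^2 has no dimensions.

2

Balance the M exponent: (1)·n from σ, plus 3·(0) + 3·(0) + 2·(-1) = -2 from the rest, must sum to zero.
n − 2 = 0, so n = 2.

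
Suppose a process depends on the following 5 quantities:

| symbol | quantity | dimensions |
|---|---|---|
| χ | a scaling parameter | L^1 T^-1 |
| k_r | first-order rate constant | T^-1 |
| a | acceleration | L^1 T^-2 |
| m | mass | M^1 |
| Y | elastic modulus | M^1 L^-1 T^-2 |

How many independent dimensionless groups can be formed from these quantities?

2

There are 5 variables and 3 base dimensions (M, L, T).
The dimension matrix has rank 3.
Independent dimensionless groups: 5 − 3 = 2.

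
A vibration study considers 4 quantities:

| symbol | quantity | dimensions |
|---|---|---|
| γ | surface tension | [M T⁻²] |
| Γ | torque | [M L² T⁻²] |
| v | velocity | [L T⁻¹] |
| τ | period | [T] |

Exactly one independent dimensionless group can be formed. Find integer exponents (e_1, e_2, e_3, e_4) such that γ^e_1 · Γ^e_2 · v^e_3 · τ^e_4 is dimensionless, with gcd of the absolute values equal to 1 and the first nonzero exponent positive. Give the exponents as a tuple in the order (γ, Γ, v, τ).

M: e_1·(1) + e_2·(1) + e_3·(0) + e_4·(0) = 0
L: e_1·(0) + e_2·(2) + e_3·(1) + e_4·(0) = 0
T: e_1·(-2) + e_2·(-2) + e_3·(-1) + e_4·(1) = 0
Solving this homogeneous linear system for the smallest-integer solution (first nonzero entry positive) gives (1, -1, 2, 2).

(1, -1, 2, 2)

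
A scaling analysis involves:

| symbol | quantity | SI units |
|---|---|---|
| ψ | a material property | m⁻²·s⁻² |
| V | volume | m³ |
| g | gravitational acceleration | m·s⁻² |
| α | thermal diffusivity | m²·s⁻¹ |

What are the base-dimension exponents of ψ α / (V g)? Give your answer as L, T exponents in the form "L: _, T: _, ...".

Collect each base-dimension exponent across the product:
  L: (-2) − (3) − (1) + (2) = -4
  T: (-2) − (0) − (-2) + (-1) = -1
So the dimensions are [L⁻⁴ T⁻¹].

L: -4, T: -1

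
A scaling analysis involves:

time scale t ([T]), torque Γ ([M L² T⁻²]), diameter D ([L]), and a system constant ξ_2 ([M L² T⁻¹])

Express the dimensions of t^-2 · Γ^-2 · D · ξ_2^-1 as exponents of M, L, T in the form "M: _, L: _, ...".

M: -3, L: -5, T: 3

Collect each base-dimension exponent across the product:
  M: −2·(0) − 2·(1) + (0) − (1) = -3
  L: −2·(0) − 2·(2) + (1) − (2) = -5
  T: −2·(1) − 2·(-2) + (0) − (-1) = 3
So the dimensions are [M⁻³ L⁻⁵ T³].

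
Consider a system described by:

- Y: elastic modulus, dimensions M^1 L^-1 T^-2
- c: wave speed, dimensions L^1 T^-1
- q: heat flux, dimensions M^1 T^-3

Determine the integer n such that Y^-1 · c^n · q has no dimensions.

Balance the L exponent: (1)·n from c, plus −(-1) + (0) = 1 from the rest, must sum to zero.
n + 1 = 0, so n = -1.

-1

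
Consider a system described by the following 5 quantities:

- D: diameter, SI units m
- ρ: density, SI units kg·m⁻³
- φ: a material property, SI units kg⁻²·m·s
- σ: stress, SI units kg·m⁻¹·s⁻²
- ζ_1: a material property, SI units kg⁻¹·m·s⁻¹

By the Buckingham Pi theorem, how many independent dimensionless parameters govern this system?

2

There are 5 variables and 3 base dimensions (M, L, T).
The dimension matrix has rank 3.
Independent dimensionless groups: 5 − 3 = 2.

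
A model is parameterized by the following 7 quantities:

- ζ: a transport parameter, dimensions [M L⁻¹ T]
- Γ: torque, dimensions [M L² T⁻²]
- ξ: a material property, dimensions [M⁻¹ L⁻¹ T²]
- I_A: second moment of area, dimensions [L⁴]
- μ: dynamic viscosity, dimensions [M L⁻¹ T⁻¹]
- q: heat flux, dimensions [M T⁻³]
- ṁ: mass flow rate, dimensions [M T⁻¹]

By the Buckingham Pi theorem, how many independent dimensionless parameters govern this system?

4

There are 7 variables and 3 base dimensions (M, L, T).
The dimension matrix has rank 3.
Independent dimensionless groups: 7 − 3 = 4.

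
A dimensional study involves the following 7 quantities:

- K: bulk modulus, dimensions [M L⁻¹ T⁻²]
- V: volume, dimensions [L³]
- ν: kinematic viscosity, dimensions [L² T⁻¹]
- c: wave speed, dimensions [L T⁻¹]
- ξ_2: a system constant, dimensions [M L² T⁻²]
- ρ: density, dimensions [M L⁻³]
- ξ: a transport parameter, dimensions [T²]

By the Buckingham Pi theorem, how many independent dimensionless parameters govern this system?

4

There are 7 variables and 3 base dimensions (M, L, T).
The dimension matrix has rank 3.
Independent dimensionless groups: 7 − 3 = 4.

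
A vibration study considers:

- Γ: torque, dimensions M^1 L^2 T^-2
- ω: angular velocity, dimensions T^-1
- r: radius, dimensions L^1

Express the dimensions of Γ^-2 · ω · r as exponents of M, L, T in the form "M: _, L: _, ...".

Collect each base-dimension exponent across the product:
  M: −2·(1) + (0) + (0) = -2
  L: −2·(2) + (0) + (1) = -3
  T: −2·(-2) + (-1) + (0) = 3
So the dimensions are [M⁻² L⁻³ T³].

M: -2, L: -3, T: 3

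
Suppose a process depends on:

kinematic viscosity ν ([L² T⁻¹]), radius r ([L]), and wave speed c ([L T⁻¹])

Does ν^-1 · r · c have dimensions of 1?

Sum the exponent of each base dimension across the product:
  M: −[ν]_M + [r]_M + [c]_M = −(0) + (0) + (0) = 0
  L: −[ν]_L + [r]_L + [c]_L = −(2) + (1) + (1) = 0
  T: −[ν]_T + [r]_T + [c]_T = −(-1) + (0) + (-1) = 0
All base exponents vanish — dimensionless.

yes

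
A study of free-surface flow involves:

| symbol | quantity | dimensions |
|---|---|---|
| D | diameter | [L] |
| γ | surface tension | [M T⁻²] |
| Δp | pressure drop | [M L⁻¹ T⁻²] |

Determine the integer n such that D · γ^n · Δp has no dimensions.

Balance the M exponent: (1)·n from γ, plus (0) + (1) = 1 from the rest, must sum to zero.
n + 1 = 0, so n = -1.

-1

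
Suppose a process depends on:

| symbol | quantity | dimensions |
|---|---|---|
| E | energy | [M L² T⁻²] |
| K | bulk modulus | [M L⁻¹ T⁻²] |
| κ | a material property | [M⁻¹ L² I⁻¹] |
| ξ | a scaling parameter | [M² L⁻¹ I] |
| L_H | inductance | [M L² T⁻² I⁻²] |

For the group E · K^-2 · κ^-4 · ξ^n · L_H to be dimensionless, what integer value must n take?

-2

Balance the M exponent: (2)·n from ξ, plus (1) − 2·(1) − 4·(-1) + (1) = 4 from the rest, must sum to zero.
2n + 4 = 0, so n = -2.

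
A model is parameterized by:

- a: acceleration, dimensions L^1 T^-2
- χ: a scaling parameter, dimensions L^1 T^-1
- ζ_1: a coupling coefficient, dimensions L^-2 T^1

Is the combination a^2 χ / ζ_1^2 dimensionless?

Sum the exponent of each base dimension across the product:
  L: 2·[a]_L + [χ]_L − 2·[ζ_1]_L = 2·(1) + (1) − 2·(-2) = 7
  T: 2·[a]_T + [χ]_T − 2·[ζ_1]_T = 2·(-2) + (-1) − 2·(1) = -7
Net dimensions [L⁷ T⁻⁷] ≠ [1] — not dimensionless.

no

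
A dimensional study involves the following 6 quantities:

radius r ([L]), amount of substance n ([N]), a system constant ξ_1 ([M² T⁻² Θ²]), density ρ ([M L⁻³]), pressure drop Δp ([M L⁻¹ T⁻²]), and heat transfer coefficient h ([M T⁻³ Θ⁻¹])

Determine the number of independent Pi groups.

1

There are 6 variables and 5 base dimensions (M, L, T, Θ, N).
The dimension matrix has rank 5.
Independent dimensionless groups: 6 − 5 = 1.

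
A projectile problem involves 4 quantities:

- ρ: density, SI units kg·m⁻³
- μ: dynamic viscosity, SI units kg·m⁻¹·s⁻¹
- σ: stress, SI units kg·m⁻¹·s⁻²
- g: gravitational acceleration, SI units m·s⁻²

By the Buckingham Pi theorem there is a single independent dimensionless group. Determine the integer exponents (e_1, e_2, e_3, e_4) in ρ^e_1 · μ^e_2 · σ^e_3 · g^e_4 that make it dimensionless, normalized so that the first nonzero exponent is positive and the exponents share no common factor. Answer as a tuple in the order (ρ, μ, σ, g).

(1, 2, -3, 2)

M: e_1·(1) + e_2·(1) + e_3·(1) + e_4·(0) = 0
L: e_1·(-3) + e_2·(-1) + e_3·(-1) + e_4·(1) = 0
T: e_1·(0) + e_2·(-1) + e_3·(-2) + e_4·(-2) = 0
Solving this homogeneous linear system for the smallest-integer solution (first nonzero entry positive) gives (1, 2, -3, 2).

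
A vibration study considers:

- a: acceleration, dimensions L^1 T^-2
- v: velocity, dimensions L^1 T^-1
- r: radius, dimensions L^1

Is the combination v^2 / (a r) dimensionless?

Sum the exponent of each base dimension across the product:
  L: −[a]_L + 2·[v]_L − [r]_L = −(1) + 2·(1) − (1) = 0
  T: −[a]_T + 2·[v]_T − [r]_T = −(-2) + 2·(-1) − (0) = 0
All base exponents vanish — dimensionless.

yes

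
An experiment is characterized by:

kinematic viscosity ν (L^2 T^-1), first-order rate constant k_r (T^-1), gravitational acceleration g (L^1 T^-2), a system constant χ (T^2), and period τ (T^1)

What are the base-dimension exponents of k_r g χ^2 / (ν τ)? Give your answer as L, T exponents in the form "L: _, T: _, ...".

Collect each base-dimension exponent across the product:
  L: −(2) + (0) + (1) + 2·(0) − (0) = -1
  T: −(-1) + (-1) + (-2) + 2·(2) − (1) = 1
So the dimensions are [L⁻¹ T].

L: -1, T: 1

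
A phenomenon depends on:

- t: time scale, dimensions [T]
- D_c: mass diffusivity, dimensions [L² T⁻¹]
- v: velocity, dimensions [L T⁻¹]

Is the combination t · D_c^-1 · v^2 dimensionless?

yes

Sum the exponent of each base dimension across the product:
  L: [t]_L − [D_c]_L + 2·[v]_L = (0) − (2) + 2·(1) = 0
  T: [t]_T − [D_c]_T + 2·[v]_T = (1) − (-1) + 2·(-1) = 0
All base exponents vanish — dimensionless.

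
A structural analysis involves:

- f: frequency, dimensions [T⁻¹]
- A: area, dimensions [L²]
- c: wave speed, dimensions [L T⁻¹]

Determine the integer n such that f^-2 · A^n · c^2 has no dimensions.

-1

Balance the L exponent: (2)·n from A, plus −2·(0) + 2·(1) = 2 from the rest, must sum to zero.
2n + 2 = 0, so n = -1.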